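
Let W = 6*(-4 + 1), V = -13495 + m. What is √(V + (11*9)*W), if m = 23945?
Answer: 2*√2167 ≈ 93.102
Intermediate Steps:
V = 10450 (V = -13495 + 23945 = 10450)
W = -18 (W = 6*(-3) = -18)
√(V + (11*9)*W) = √(10450 + (11*9)*(-18)) = √(10450 + 99*(-18)) = √(10450 - 1782) = √8668 = 2*√2167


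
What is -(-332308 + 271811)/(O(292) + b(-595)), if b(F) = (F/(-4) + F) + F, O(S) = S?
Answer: -241988/2997 ≈ -80.743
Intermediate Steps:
b(F) = 7*F/4 (b(F) = (F*(-¼) + F) + F = (-F/4 + F) + F = 3*F/4 + F = 7*F/4)
-(-332308 + 271811)/(O(292) + b(-595)) = -(-332308 + 271811)/(292 + (7/4)*(-595)) = -(-60497)/(292 - 4165/4) = -(-60497)/(-2997/4) = -(-60497)*(-4)/2997 = -1*241988/2997 = -241988/2997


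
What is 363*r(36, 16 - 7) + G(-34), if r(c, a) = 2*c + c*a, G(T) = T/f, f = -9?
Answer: 1293766/9 ≈ 1.4375e+5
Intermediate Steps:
G(T) = -T/9 (G(T) = T/(-9) = T*(-⅑) = -T/9)
r(c, a) = 2*c + a*c
363*r(36, 16 - 7) + G(-34) = 363*(36*(2 + (16 - 7))) - ⅑*(-34) = 363*(36*(2 + 9)) + 34/9 = 363*(36*11) + 34/9 = 363*396 + 34/9 = 143748 + 34/9 = 1293766/9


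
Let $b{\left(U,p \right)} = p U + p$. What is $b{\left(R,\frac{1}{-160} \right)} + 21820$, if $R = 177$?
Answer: $\frac{1745511}{80} \approx 21819.0$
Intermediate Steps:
$b{\left(U,p \right)} = p + U p$ ($b{\left(U,p \right)} = U p + p = p + U p$)
$b{\left(R,\frac{1}{-160} \right)} + 21820 = \frac{1 + 177}{-160} + 21820 = \left(- \frac{1}{160}\right) 178 + 21820 = - \frac{89}{80} + 21820 = \frac{1745511}{80}$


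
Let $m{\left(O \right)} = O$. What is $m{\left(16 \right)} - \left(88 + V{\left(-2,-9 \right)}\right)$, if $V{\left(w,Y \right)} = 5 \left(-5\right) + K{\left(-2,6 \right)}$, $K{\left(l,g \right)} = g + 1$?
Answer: $-54$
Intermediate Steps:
$K{\left(l,g \right)} = 1 + g$
$V{\left(w,Y \right)} = -18$ ($V{\left(w,Y \right)} = 5 \left(-5\right) + \left(1 + 6\right) = -25 + 7 = -18$)
$m{\left(16 \right)} - \left(88 + V{\left(-2,-9 \right)}\right) = 16 - 70 = -54$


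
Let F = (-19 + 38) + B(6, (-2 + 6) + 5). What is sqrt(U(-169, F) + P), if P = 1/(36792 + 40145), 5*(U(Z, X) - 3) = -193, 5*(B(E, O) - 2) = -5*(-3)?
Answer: I*sqrt(5268176828985)/384685 ≈ 5.9666*I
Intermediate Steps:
B(E, O) = 5 (B(E, O) = 2 + (-5*(-3))/5 = 2 + (1/5)*15 = 2 + 3 = 5)
F = 24 (F = (-19 + 38) + 5 = 19 + 5 = 24)
U(Z, X) = -178/5 (U(Z, X) = 3 + (1/5)*(-193) = 3 - 193/5 = -178/5)
P = 1/76937 ≈ 1.2998e-5
sqrt(U(-169, F) + P) = sqrt(-178/5 + 1/76937) = sqrt(-13694781/384685) = I*sqrt(5268176828985)/384685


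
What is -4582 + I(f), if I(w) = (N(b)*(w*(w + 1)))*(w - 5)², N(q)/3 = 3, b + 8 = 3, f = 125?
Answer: 2041195418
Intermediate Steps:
b = -5 (b = -8 + 3 = -5)
N(q) = 9 (N(q) = 3*3 = 9)
I(w) = 9*w*(-5 + w)²*(1 + w) (I(w) = (9*(w*(w + 1)))*(w - 5)² = (9*(w*(1 + w)))*(-5 + w)² = (9*w*(1 + w))*(-5 + w)² = 9*w*(-5 + w)²*(1 + w))
-4582 + I(f) = -4582 + 9*125*(-5 + 125)²*(1 + 125) = -4582 + 9*125*120²*126 = -4582 + 9*125*14400*126 = -4582 + 2041200000 = 2041195418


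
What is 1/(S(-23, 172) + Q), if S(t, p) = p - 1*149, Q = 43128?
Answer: 1/43151 ≈ 2.3174e-5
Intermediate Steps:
S(t, p) = -149 + p (S(t, p) = p - 149 = -149 + p)
1/(S(-23, 172) + Q) = 1/((-149 + 172) + 43128) = 1/(23 + 43128) = 1/43151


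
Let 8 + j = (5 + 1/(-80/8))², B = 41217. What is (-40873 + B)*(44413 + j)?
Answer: 382089486/25 ≈ 1.5284e+7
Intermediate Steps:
j = 1601/100 (j = -8 + (5 + 1/(-80/8))² = -8 + (5 + 1/(-80*⅛))² = -8 + (5 + 1/(-10))² = -8 + (5 - ⅒)² = -8 + (49/10)² = -8 + 2401/100 = 1601/100 ≈ 16.010)
(-40873 + B)*(44413 + j) = (-40873 + 41217)*(44413 + 1601/100) = 344*(4442901/100) = 382089486/25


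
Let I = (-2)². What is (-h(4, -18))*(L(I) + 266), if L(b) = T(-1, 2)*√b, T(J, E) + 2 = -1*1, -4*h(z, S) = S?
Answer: -1170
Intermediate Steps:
h(z, S) = -S/4
I = 4
T(J, E) = -3 (T(J, E) = -2 - 1*1 = -2 - 1 = -3)
L(b) = -3*√b
(-h(4, -18))*(L(I) + 266) = (-(-1)*(-18)/4)*(-3*√4 + 266) = (-1*9/2)*(-3*2 + 266) = -9*(-6 + 266)/2 = -9/2*260 = -1170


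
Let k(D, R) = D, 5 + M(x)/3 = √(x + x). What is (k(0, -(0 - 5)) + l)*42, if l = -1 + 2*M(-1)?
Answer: -1302 + 252*I*√2 ≈ -1302.0 + 356.38*I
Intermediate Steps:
M(x) = -15 + 3*√2*√x (M(x) = -15 + 3*√(x + x) = -15 + 3*√(2*x) = -15 + 3*(√2*√x) = -15 + 3*√2*√x)
l = -31 + 6*I*√2 (l = -1 + 2*(-15 + 3*√2*√(-1)) = -1 + 2*(-15 + 3*√2*I) = -1 + 2*(-15 + 3*I*√2) = -1 + (-30 + 6*I*√2) = -31 + 6*I*√2 ≈ -31.0 + 8.4853*I)
(k(0, -(0 - 5)) + l)*42 = (0 + (-31 + 6*I*√2))*42 = (-31 + 6*I*√2)*42 = -1302 + 252*I*√2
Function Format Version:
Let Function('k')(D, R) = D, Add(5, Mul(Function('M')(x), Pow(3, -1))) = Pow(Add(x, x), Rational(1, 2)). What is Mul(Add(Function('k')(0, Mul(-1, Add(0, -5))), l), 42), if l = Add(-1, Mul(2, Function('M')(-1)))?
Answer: Add(-1302, Mul(252, I, Pow(2, Rational(1, 2)))) ≈ Add(-1302.0, Mul(356.38, I))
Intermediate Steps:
Function('M')(x) = Add(-15, Mul(3, Pow(2, Rational(1, 2)), Pow(x, Rational(1, 2)))) (Function('M')(x) = Add(-15, Mul(3, Pow(Add(x, x), Rational(1, 2)))) = Add(-15, Mul(3, Pow(Mul(2, x), Rational(1, 2)))) = Add(-15, Mul(3, Mul(Pow(2, Rational(1, 2)), Pow(x, Rational(1, 2))))) = Add(-15, Mul(3, Pow(2, Rational(1, 2)), Pow(x, Rational(1, 2)))))
l = Add(-31, Mul(6, I, Pow(2, Rational(1, 2)))) (l = Add(-1, Mul(2, Add(-15, Mul(3, Pow(2, Rational(1, 2)), Pow(-1, Rational(1, 2)))))) = Add(-1, Mul(2, Add(-15, Mul(3, Pow(2, Rational(1, 2)), I)))) = Add(-1, Mul(2, Add(-15, Mul(3, I, Pow(2, Rational(1, 2)))))) = Add(-1, Add(-30, Mul(6, I, Pow(2, Rational(1, 2))))) = Add(-31, Mul(6, I, Pow(2, Rational(1, 2)))) ≈ Add(-31.000, Mul(8.4853, I)))
Mul(Add(Function('k')(0, Mul(-1, Add(0, -5))), l), 42) = Mul(Add(0, Add(-31, Mul(6, I, Pow(2, Rational(1, 2))))), 42) = Mul(Add(-31, Mul(6, I, Pow(2, Rational(1, 2)))), 42) = Add(-1302, Mul(252, I, Pow(2, Rational(1, 2))))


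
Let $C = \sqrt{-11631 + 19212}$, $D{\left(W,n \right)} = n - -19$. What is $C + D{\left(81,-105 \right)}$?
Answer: $-86 + 19 \sqrt{21} \approx 1.0689$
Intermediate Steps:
$D{\left(W,n \right)} = 19 + n$ ($D{\left(W,n \right)} = n + 19 = 19 + n$)
$C = 19 \sqrt{21}$ ($C = \sqrt{7581} = 19 \sqrt{21} \approx 87.069$)
$C + D{\left(81,-105 \right)} = 19 \sqrt{21} + \left(19 - 105\right) = 19 \sqrt{21} - 86 = -86 + 19 \sqrt{21}$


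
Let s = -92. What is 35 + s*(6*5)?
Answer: -2725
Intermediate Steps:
35 + s*(6*5) = 35 - 552*5 = 35 - 92*30 = 35 - 2760 = -2725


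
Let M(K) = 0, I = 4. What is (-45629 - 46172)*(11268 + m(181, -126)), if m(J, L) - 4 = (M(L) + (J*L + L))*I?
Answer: 7385941256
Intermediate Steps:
m(J, L) = 4 + 4*L + 4*J*L (m(J, L) = 4 + (0 + (J*L + L))*4 = 4 + (0 + (L + J*L))*4 = 4 + (L + J*L)*4 = 4 + (4*L + 4*J*L) = 4 + 4*L + 4*J*L)
(-45629 - 46172)*(11268 + m(181, -126)) = (-45629 - 46172)*(11268 + (4 + 4*(-126) + 4*181*(-126))) = -91801*(11268 + (4 - 504 - 91224)) = -91801*(11268 - 91724) = -91801*(-80456) = 7385941256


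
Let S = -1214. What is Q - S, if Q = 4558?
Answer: 5772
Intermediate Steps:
Q - S = 4558 - 1*(-1214) = 4558 + 1214 = 5772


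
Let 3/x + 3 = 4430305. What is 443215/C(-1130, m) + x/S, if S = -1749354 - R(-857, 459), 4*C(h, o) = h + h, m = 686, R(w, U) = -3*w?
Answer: -229335894067119463/292351973980850 ≈ -784.45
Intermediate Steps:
C(h, o) = h/2 (C(h, o) = (h + h)/4 = (2*h)/4 = h/2)
x = 3/4430302 (x = 3/(-3 + 4430305) = 3/4430302 ≈ 6.7716e-7)
S = -1751925 (S = -1749354 - (-3)*(-857) = -1749354 - 1*2571 = -1749354 - 2571 = -1751925)
443215/C(-1130, m) + x/S = 443215/(((½)*(-1130))) + (3/4430302)/(-1751925) = 443215/(-565) + (3/4430302)*(-1/1751925) = 443215*(-1/565) - 1/2587185610450 = -88643/113 - 1/2587185610450 = -229335894067119463/292351973980850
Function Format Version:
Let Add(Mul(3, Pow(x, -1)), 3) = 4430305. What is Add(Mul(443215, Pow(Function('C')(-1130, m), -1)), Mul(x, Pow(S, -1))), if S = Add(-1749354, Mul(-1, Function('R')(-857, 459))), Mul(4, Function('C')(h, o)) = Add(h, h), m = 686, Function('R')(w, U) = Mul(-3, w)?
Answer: Rational(-229335894067119463, 292351973980850) ≈ -784.45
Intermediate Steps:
Function('C')(h, o) = Mul(Rational(1, 2), h) (Function('C')(h, o) = Mul(Rational(1, 4), Add(h, h)) = Mul(Rational(1, 4), Mul(2, h)) = Mul(Rational(1, 2), h))
x = Rational(3, 4430302) (x = Mul(3, Pow(Add(-3, 4430305), -1)) = Mul(3, Pow(4430302, -1)) = Mul(3, Rational(1, 4430302)) = Rational(3, 4430302) ≈ 6.7716e-7)
S = -1751925 (S = Add(-1749354, Mul(-1, Mul(-3, -857))) = Add(-1749354, Mul(-1, 2571)) = Add(-1749354, -2571) = -1751925)
Add(Mul(443215, Pow(Function('C')(-1130, m), -1)), Mul(x, Pow(S, -1))) = Add(Mul(443215, Pow(Mul(Rational(1, 2), -1130), -1)), Mul(Rational(3, 4430302), Pow(-1751925, -1))) = Add(Mul(443215, Pow(-565, -1)), Mul(Rational(3, 4430302), Rational(-1, 1751925))) = Add(Mul(443215, Rational(-1, 565)), Rational(-1, 2587185610450)) = Add(Rational(-88643, 113), Rational(-1, 2587185610450)) = Rational(-229335894067119463, 292351973980850)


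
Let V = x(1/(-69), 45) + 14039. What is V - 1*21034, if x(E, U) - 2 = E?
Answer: -482518/69 ≈ -6993.0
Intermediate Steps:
x(E, U) = 2 + E
V = 968828/69 (V = (2 + 1/(-69)) + 14039 = (2 - 1/69) + 14039 = 137/69 + 14039 = 968828/69 ≈ 14041.)
V - 1*21034 = 968828/69 - 1*21034 = 968828/69 - 21034 = -482518/69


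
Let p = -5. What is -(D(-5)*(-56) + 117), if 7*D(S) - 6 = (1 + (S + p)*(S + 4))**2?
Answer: 899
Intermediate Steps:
D(S) = 6/7 + (1 + (-5 + S)*(4 + S))**2/7 (D(S) = 6/7 + (1 + (S - 5)*(S + 4))**2/7 = 6/7 + (1 + (-5 + S)*(4 + S))**2/7)
-(D(-5)*(-56) + 117) = -((6/7 + (-19 + (-5)**2 - 1*(-5))**2/7)*(-56) + 117) = -((6/7 + (-19 + 25 + 5)**2/7)*(-56) + 117) = -((6/7 + (1/7)*11**2)*(-56) + 117) = -((6/7 + (1/7)*121)*(-56) + 117) = -((6/7 + 121/7)*(-56) + 117) = -((127/7)*(-56) + 117) = -(-1016 + 117) = -1*(-899) = 899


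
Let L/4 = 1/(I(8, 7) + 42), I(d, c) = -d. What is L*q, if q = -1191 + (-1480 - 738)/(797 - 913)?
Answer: -67969/493 ≈ -137.87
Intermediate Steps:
q = -67969/58 (q = -1191 - 2218/(-116) = -1191 - 2218*(-1/116) = -1191 + 1109/58 = -67969/58 ≈ -1171.9)
L = 2/17 (L = 4/(-1*8 + 42) = 4/(-8 + 42) = 4/34 = 4*(1/34) = 2/17 ≈ 0.11765)
L*q = (2/17)*(-67969/58) = -67969/493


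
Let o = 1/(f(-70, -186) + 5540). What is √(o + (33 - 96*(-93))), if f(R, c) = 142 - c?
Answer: √8571053287/978 ≈ 94.663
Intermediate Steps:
o = 1/5868 (o = 1/((142 - 1*(-186)) + 5540) = 1/((142 + 186) + 5540) = 1/(328 + 5540) = 1/5868 ≈ 0.00017042)
√(o + (33 - 96*(-93))) = √(1/5868 + (33 - 96*(-93))) = √(1/5868 + (33 + 8928)) = √(1/5868 + 8961) = √(52583149/5868) = √8571053287/978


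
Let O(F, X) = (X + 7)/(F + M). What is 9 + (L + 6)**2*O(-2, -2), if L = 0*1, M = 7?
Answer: 45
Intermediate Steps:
L = 0
O(F, X) = (7 + X)/(7 + F) (O(F, X) = (X + 7)/(F + 7) = (7 + X)/(7 + F))
9 + (L + 6)**2*O(-2, -2) = 9 + (0 + 6)**2*((7 - 2)/(7 - 2)) = 9 + 6**2*(5/5) = 9 + 36*((1/5)*5) = 9 + 36*1 = 9 + 36 = 45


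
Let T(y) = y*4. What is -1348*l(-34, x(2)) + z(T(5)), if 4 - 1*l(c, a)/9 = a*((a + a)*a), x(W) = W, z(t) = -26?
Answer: 145558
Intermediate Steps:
T(y) = 4*y
l(c, a) = 36 - 18*a³ (l(c, a) = 36 - 9*a*(a + a)*a = 36 - 9*a*(2*a)*a = 36 - 9*a*2*a² = 36 - 18*a³)
-1348*l(-34, x(2)) + z(T(5)) = -1348*(36 - 18*2³) - 26 = -1348*(36 - 18*8) - 26 = -1348*(36 - 144) - 26 = -1348*(-108) - 26 = 145584 - 26 = 145558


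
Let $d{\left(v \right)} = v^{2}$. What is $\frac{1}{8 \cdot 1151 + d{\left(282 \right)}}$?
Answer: $\frac{1}{88732} \approx 1.127 \cdot 10^{-5}$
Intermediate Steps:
$\frac{1}{8 \cdot 1151 + d{\left(282 \right)}} = \frac{1}{8 \cdot 1151 + 282^{2}} = \frac{1}{9208 + 79524} = \frac{1}{88732}$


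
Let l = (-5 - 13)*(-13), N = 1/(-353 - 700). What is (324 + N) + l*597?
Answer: 147443165/1053 ≈ 1.4002e+5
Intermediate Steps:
N = -1/1053 (N = 1/(-1053) = -1/1053 ≈ -0.00094967)
l = 234 (l = -18*(-13) = 234)
(324 + N) + l*597 = (324 - 1/1053) + 234*597 = 341171/1053 + 139698 = 147443165/1053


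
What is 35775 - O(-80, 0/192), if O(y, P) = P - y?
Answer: 35695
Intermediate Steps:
35775 - O(-80, 0/192) = 35775 - (0/192 - 1*(-80)) = 35775 - (0*(1/192) + 80) = 35775 - (0 + 80) = 35775 - 1*80 = 35775 - 80 = 35695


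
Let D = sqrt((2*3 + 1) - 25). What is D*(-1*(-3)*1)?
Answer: 9*I*sqrt(2) ≈ 12.728*I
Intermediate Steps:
D = 3*I*sqrt(2) (D = sqrt((6 + 1) - 25) = sqrt(7 - 25) = sqrt(-18) = 3*I*sqrt(2) ≈ 4.2426*I)
D*(-1*(-3)*1) = (3*I*sqrt(2))*(-1*(-3)*1) = (3*I*sqrt(2))*(3*1) = (3*I*sqrt(2))*3 = 9*I*sqrt(2)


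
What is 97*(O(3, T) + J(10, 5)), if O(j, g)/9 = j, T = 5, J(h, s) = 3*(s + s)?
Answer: 5529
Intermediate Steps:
J(h, s) = 6*s (J(h, s) = 3*(2*s) = 6*s)
O(j, g) = 9*j
97*(O(3, T) + J(10, 5)) = 97*(9*3 + 6*5) = 97*(27 + 30) = 97*57 = 5529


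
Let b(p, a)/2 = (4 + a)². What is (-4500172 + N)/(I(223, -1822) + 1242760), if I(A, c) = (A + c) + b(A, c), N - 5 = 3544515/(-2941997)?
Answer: -13239481358014/23098821723773 ≈ -0.57317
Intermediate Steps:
N = 11165470/2941997 (N = 5 + 3544515/(-2941997) = 5 + 3544515*(-1/2941997) = 5 - 3544515/2941997 = 11165470/2941997 ≈ 3.7952)
b(p, a) = 2*(4 + a)²
I(A, c) = A + c + 2*(4 + c)² (I(A, c) = (A + c) + 2*(4 + c)² = A + c + 2*(4 + c)²)
(-4500172 + N)/(I(223, -1822) + 1242760) = (-4500172 + 11165470/2941997)/((223 - 1822 + 2*(4 - 1822)²) + 1242760) = -13239481358014/(2941997*((223 - 1822 + 2*(-1818)²) + 1242760)) = -13239481358014/(2941997*((223 - 1822 + 2*3305124) + 1242760)) = -13239481358014/(2941997*((223 - 1822 + 6610248) + 1242760)) = -13239481358014/(2941997*(6608649 + 1242760)) = -13239481358014/2941997/7851409 = -13239481358014/2941997*1/7851409 = -13239481358014/23098821723773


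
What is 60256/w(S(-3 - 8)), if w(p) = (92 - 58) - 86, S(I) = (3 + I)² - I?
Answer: -15064/13 ≈ -1158.8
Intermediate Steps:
w(p) = -52 (w(p) = 34 - 86 = -52)
60256/w(S(-3 - 8)) = 60256/(-52) = 60256*(-1/52) = -15064/13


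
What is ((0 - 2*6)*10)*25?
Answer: -3000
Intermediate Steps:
((0 - 2*6)*10)*25 = ((0 - 12)*10)*25 = -12*10*25 = -120*25 = -3000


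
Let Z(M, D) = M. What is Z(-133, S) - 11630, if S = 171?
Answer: -11763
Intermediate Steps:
Z(-133, S) - 11630 = -133 - 11630 = -11763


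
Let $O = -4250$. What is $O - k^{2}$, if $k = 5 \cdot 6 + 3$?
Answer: $-5339$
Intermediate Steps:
$k = 33$ ($k = 30 + 3 = 33$)
$O - k^{2} = -4250 - 33^{2} = -4250 - 1089 = -5339$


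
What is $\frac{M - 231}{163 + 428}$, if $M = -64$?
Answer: $- \frac{295}{591} \approx -0.49915$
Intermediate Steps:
$\frac{M - 231}{163 + 428} = \frac{-64 - 231}{163 + 428} = - \frac{295}{591}$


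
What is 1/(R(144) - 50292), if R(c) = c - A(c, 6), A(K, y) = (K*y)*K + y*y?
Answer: -1/174600 ≈ -5.7274e-6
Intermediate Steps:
A(K, y) = y² + y*K² (A(K, y) = y*K² + y² = y² + y*K²)
R(c) = -36 + c - 6*c² (R(c) = c - 6*(6 + c²) = c - (36 + 6*c²) = c + (-36 - 6*c²) = -36 + c - 6*c²)
1/(R(144) - 50292) = 1/((-36 + 144 - 6*144²) - 50292) = 1/((-36 + 144 - 6*20736) - 50292) = 1/((-36 + 144 - 124416) - 50292) = 1/(-124308 - 50292) = 1/(-174600) = -1/174600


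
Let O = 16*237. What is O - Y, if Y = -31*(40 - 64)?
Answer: 3048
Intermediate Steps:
O = 3792
Y = 744 (Y = -31*(-24) = 744)
O - Y = 3792 - 1*744 = 3792 - 744 = 3048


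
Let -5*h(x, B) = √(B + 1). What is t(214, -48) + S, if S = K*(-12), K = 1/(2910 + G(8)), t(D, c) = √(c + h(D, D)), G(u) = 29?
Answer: -12/2939 + I*√(1200 + 5*√215)/5 ≈ -0.004083 + 7.1367*I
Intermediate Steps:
h(x, B) = -√(1 + B)/5 (h(x, B) = -√(B + 1)/5 = -√(1 + B)/5)
t(D, c) = √(c - √(1 + D)/5)
K = 1/2939 (K = 1/(2910 + 29) = 1/2939 ≈ 0.00034025)
S = -12/2939 (S = (1/2939)*(-12) = -12/2939 ≈ -0.0040830)
t(214, -48) + S = √(-5*√(1 + 214) + 25*(-48))/5 - 12/2939 = √(-5*√215 - 1200)/5 - 12/2939 = √(-1200 - 5*√215)/5 - 12/2939 = -12/2939 + √(-1200 - 5*√215)/5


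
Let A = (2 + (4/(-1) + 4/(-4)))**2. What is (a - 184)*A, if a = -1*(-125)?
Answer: -531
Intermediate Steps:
a = 125
A = 9 (A = (2 + (4*(-1) + 4*(-1/4)))**2 = (2 + (-4 - 1))**2 = (2 - 5)**2 = (-3)**2 = 9)
(a - 184)*A = (125 - 184)*9 = -59*9 = -531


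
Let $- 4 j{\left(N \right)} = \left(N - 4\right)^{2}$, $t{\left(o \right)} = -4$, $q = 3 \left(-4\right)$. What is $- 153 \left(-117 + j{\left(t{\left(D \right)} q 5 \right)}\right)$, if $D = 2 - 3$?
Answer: $2148273$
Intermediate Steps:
$q = -12$
$D = -1$ ($D = 2 - 3 = -1$)
$j{\left(N \right)} = - \frac{\left(-4 + N\right)^{2}}{4}$ ($j{\left(N \right)} = - \frac{\left(N - 4\right)^{2}}{4} = - \frac{\left(-4 + N\right)^{2}}{4}$)
$- 153 \left(-117 + j{\left(t{\left(D \right)} q 5 \right)}\right) = - 153 \left(-117 - \frac{\left(-4 + \left(-4\right) \left(-12\right) 5\right)^{2}}{4}\right) = - 153 \left(-117 - \frac{\left(-4 + 48 \cdot 5\right)^{2}}{4}\right) = - 153 \left(-117 - \frac{\left(-4 + 240\right)^{2}}{4}\right) = - 153 \left(-117 - \frac{236^{2}}{4}\right) = - 153 \left(-117 - 13924\right) = \left(-153\right) \left(-14041\right) = 2148273$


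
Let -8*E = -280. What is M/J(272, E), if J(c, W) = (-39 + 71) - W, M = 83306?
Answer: -83306/3 ≈ -27769.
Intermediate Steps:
E = 35 (E = -⅛*(-280) = 35)
J(c, W) = 32 - W
M/J(272, E) = 83306/(32 - 1*35) = 83306/(32 - 35) = 83306/(-3) = 83306*(-⅓) = -83306/3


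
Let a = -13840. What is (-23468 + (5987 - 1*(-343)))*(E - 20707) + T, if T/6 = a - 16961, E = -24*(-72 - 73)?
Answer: 295051520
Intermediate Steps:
E = 3480 (E = -24*(-145) = 3480)
T = -184806 (T = 6*(-13840 - 16961) = 6*(-30801) = -184806)
(-23468 + (5987 - 1*(-343)))*(E - 20707) + T = (-23468 + (5987 - 1*(-343)))*(3480 - 20707) - 184806 = (-23468 + (5987 + 343))*(-17227) - 184806 = (-23468 + 6330)*(-17227) - 184806 = -17138*(-17227) - 184806 = 295236326 - 184806 = 295051520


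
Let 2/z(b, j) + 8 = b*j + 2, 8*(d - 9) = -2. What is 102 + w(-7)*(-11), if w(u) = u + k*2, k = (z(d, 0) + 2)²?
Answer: 1061/9 ≈ 117.89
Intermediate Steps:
d = 35/4 (d = 9 + (⅛)*(-2) = 9 - ¼ = 35/4 ≈ 8.7500)
z(b, j) = 2/(-6 + b*j) (z(b, j) = 2/(-8 + (b*j + 2)) = 2/(-8 + (2 + b*j)) = 2/(-6 + b*j))
k = 25/9 (k = (2/(-6 + (35/4)*0) + 2)² = (2/(-6 + 0) + 2)² = (2/(-6) + 2)² = (2*(-⅙) + 2)² = (-⅓ + 2)² = (5/3)² = 25/9 ≈ 2.7778)
w(u) = 50/9 + u (w(u) = u + (25/9)*2 = u + 50/9 = 50/9 + u)
102 + w(-7)*(-11) = 102 + (50/9 - 7)*(-11) = 102 - 13/9*(-11) = 102 + 143/9 = 1061/9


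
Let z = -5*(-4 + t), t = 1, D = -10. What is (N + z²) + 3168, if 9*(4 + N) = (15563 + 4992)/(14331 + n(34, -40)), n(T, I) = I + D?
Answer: 435605336/128529 ≈ 3389.2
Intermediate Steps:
n(T, I) = -10 + I (n(T, I) = I - 10 = -10 + I)
z = 15 (z = -5*(-4 + 1) = -5*(-3) = 15)
N = -493561/128529 (N = -4 + ((15563 + 4992)/(14331 + (-10 - 40)))/9 = -4 + (20555/(14331 - 50))/9 = -4 + (20555/14281)/9 = -4 + (20555*(1/14281))/9 = -4 + (⅑)*(20555/14281) = -4 + 20555/128529 = -493561/128529 ≈ -3.8401)
(N + z²) + 3168 = (-493561/128529 + 15²) + 3168 = (-493561/128529 + 225) + 3168 = 28425464/128529 + 3168 = 435605336/128529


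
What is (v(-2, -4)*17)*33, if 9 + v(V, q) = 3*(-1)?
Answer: -6732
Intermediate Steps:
v(V, q) = -12 (v(V, q) = -9 + 3*(-1) = -9 - 3 = -12)
(v(-2, -4)*17)*33 = -12*17*33 = -204*33 = -6732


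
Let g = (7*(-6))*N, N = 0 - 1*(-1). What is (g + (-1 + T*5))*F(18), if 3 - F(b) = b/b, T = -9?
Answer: -176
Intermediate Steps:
F(b) = 2 (F(b) = 3 - b/b = 3 - 1*1 = 3 - 1 = 2)
N = 1 (N = 0 + 1 = 1)
g = -42 (g = (7*(-6))*1 = -42*1 = -42)
(g + (-1 + T*5))*F(18) = (-42 + (-1 - 9*5))*2 = (-42 + (-1 - 45))*2 = (-42 - 46)*2 = -88*2 = -176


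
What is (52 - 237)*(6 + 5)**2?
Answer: -22385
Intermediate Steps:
(52 - 237)*(6 + 5)**2 = -185*11**2 = -185*121 = -22385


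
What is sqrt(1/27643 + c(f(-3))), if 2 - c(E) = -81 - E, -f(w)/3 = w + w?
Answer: 6*sqrt(2143825222)/27643 ≈ 10.050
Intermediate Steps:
f(w) = -6*w (f(w) = -3*(w + w) = -6*w)
c(E) = 83 + E (c(E) = 2 - (-81 - E) = 2 + (81 + E) = 83 + E)
sqrt(1/27643 + c(f(-3))) = sqrt(1/27643 + (83 - 6*(-3))) = sqrt(1/27643 + (83 + 18)) = sqrt(1/27643 + 101) = sqrt(2791944/27643) = 6*sqrt(2143825222)/27643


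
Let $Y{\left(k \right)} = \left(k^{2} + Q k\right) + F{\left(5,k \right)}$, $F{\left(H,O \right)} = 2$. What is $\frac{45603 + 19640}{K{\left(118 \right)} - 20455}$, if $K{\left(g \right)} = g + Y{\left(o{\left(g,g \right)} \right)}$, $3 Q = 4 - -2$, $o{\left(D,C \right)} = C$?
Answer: $- \frac{65243}{6175} \approx -10.566$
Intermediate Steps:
$Q = 2$ ($Q = \frac{4 - -2}{3} = \frac{4 + 2}{3} = \frac{1}{3} \cdot 6 = 2$)
$Y{\left(k \right)} = 2 + k^{2} + 2 k$ ($Y{\left(k \right)} = \left(k^{2} + 2 k\right) + 2 = 2 + k^{2} + 2 k$)
$K{\left(g \right)} = 2 + g^{2} + 3 g$ ($K{\left(g \right)} = g + \left(2 + g^{2} + 2 g\right) = 2 + g^{2} + 3 g$)
$\frac{45603 + 19640}{K{\left(118 \right)} - 20455} = \frac{45603 + 19640}{\left(2 + 118^{2} + 3 \cdot 118\right) - 20455} = \frac{65243}{\left(2 + 13924 + 354\right) - 20455} = \frac{65243}{14280 - 20455} = \frac{65243}{-6175} = 65243 \left(- \frac{1}{6175}\right) = - \frac{65243}{6175}$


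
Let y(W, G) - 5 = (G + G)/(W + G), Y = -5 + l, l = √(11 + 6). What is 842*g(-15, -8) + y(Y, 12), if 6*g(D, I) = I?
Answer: -13349/12 - 3*√17/4 ≈ -1115.5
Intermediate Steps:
l = √17 ≈ 4.1231
g(D, I) = I/6
Y = -5 + √17 ≈ -0.87689
y(W, G) = 5 + 2*G/(G + W) (y(W, G) = 5 + (G + G)/(W + G) = 5 + (2*G)/(G + W) = 5 + 2*G/(G + W))
842*g(-15, -8) + y(Y, 12) = 842*((⅙)*(-8)) + (5*(-5 + √17) + 7*12)/(12 + (-5 + √17)) = 842*(-4/3) + ((-25 + 5*√17) + 84)/(7 + √17) = -3368/3 + (59 + 5*√17)/(7 + √17)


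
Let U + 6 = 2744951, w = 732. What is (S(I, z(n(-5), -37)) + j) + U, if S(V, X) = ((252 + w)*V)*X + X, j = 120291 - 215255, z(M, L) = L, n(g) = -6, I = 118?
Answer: -1646200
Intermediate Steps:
j = -94964
S(V, X) = X + 984*V*X (S(V, X) = ((252 + 732)*V)*X + X = (984*V)*X + X = 984*V*X + X = X + 984*V*X)
U = 2744945 (U = -6 + 2744951 = 2744945)
(S(I, z(n(-5), -37)) + j) + U = (-37*(1 + 984*118) - 94964) + 2744945 = (-37*(1 + 116112) - 94964) + 2744945 = (-37*116113 - 94964) + 2744945 = (-4296181 - 94964) + 2744945 = -4391145 + 2744945 = -1646200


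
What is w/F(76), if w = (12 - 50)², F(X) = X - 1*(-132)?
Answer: 361/52 ≈ 6.9423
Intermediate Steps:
F(X) = 132 + X (F(X) = X + 132 = 132 + X)
w = 1444 (w = (-38)² = 1444)
w/F(76) = 1444/(132 + 76) = 1444/208 = 1444*(1/208) = 361/52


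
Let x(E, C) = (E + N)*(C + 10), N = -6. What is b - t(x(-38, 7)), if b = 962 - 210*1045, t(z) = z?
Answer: -217740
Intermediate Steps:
x(E, C) = (-6 + E)*(10 + C) (x(E, C) = (E - 6)*(C + 10) = (-6 + E)*(10 + C))
b = -218488 (b = 962 - 219450 = -218488)
b - t(x(-38, 7)) = -218488 - (-60 - 6*7 + 10*(-38) + 7*(-38)) = -218488 - (-60 - 42 - 380 - 266) = -218488 - 1*(-748) = -218488 + 748 = -217740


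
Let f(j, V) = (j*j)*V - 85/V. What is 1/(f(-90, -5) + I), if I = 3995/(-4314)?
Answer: -4314/174647657 ≈ -2.4701e-5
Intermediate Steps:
f(j, V) = -85/V + V*j² (f(j, V) = j²*V - 85/V = V*j² - 85/V = -85/V + V*j²)
I = -3995/4314 (I = 3995*(-1/4314) = -3995/4314 ≈ -0.92605)
1/(f(-90, -5) + I) = 1/((-85/(-5) - 5*(-90)²) - 3995/4314) = 1/((-85*(-⅕) - 5*8100) - 3995/4314) = 1/((17 - 40500) - 3995/4314) = 1/(-40483 - 3995/4314) = 1/(-174647657/4314) = -4314/174647657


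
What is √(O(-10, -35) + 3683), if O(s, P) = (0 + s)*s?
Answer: √3783 ≈ 61.506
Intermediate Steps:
O(s, P) = s² (O(s, P) = s*s = s²)
√(O(-10, -35) + 3683) = √((-10)² + 3683) = √(100 + 3683) = √3783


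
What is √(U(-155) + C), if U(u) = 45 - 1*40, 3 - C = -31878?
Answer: √31886 ≈ 178.57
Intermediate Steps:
C = 31881 (C = 3 - 1*(-31878) = 3 + 31878 = 31881)
U(u) = 5 (U(u) = 45 - 40 = 5)
√(U(-155) + C) = √(5 + 31881) = √31886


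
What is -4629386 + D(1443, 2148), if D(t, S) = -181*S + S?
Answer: -5016026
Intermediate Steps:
D(t, S) = -180*S
-4629386 + D(1443, 2148) = -4629386 - 180*2148 = -4629386 - 386640 = -5016026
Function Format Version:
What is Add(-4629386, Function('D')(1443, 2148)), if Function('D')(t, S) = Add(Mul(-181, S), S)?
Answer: -5016026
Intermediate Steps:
Function('D')(t, S) = Mul(-180, S)
Add(-4629386, Function('D')(1443, 2148)) = Add(-4629386, Mul(-180, 2148)) = Add(-4629386, -386640) = -5016026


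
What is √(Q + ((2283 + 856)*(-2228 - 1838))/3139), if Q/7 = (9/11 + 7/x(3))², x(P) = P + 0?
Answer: I*√4352162/33 ≈ 63.218*I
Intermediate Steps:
x(P) = P
Q = 75712/1089 (Q = 7*(9/11 + 7/3)² = 7*(104/33)² = 7*(10816/1089) = 75712/1089 ≈ 69.524)
√(Q + ((2283 + 856)*(-2228 - 1838))/3139) = √(75712/1089 + ((2283 + 856)*(-2228 - 1838))/3139) = √(75712/1089 + (3139*(-4066))*(1/3139)) = √(75712/1089 - 12763174*1/3139) = √(75712/1089 - 4066) = √(-4352162/1089) = I*√4352162/33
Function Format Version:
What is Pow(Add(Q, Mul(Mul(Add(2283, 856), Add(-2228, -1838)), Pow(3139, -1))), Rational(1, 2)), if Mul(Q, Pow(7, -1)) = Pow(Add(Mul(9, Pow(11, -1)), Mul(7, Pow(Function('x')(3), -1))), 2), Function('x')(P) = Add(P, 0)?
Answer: Mul(Rational(1, 33), I, Pow(4352162, Rational(1, 2))) ≈ Mul(63.218, I)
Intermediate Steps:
Function('x')(P) = P
Q = Rational(75712, 1089) (Q = Mul(7, Pow(Add(Mul(9, Pow(11, -1)), Mul(7, Pow(3, -1))), 2)) = Mul(7, Pow(Add(Mul(9, Rational(1, 11)), Mul(7, Rational(1, 3))), 2)) = Mul(7, Pow(Add(Rational(9, 11), Rational(7, 3)), 2)) = Mul(7, Pow(Rational(104, 33), 2)) = Mul(7, Rational(10816, 1089)) = Rational(75712, 1089) ≈ 69.524)
Pow(Add(Q, Mul(Mul(Add(2283, 856), Add(-2228, -1838)), Pow(3139, -1))), Rational(1, 2)) = Pow(Add(Rational(75712, 1089), Mul(Mul(Add(2283, 856), Add(-2228, -1838)), Pow(3139, -1))), Rational(1, 2)) = Pow(Add(Rational(75712, 1089), Mul(Mul(3139, -4066), Rational(1, 3139))), Rational(1, 2)) = Pow(Add(Rational(75712, 1089), Mul(-12763174, Rational(1, 3139))), Rational(1, 2)) = Pow(Add(Rational(75712, 1089), -4066), Rational(1, 2)) = Pow(Rational(-4352162, 1089), Rational(1, 2)) = Mul(Rational(1, 33), I, Pow(4352162, Rational(1, 2)))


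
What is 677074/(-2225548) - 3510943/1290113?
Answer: -4343637070563/1435604203462 ≈ -3.0257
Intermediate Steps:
677074/(-2225548) - 3510943/1290113 = 677074*(-1/2225548) - 3510943*1/1290113 = -338537/1112774 - 3510943/1290113 = -4343637070563/1435604203462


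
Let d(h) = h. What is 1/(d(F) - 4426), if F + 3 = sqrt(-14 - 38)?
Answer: -4429/19616093 - 2*I*sqrt(13)/19616093 ≈ -0.00022578 - 3.6761e-7*I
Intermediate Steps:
F = -3 + 2*I*sqrt(13) (F = -3 + sqrt(-14 - 38) = -3 + sqrt(-52) = -3 + 2*I*sqrt(13) ≈ -3.0 + 7.2111*I)
1/(d(F) - 4426) = 1/((-3 + 2*I*sqrt(13)) - 4426) = 1/(-4429 + 2*I*sqrt(13))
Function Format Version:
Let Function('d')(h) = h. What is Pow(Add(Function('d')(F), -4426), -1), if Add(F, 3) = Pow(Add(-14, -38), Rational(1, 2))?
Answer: Add(Rational(-4429, 19616093), Mul(Rational(-2, 19616093), I, Pow(13, Rational(1, 2)))) ≈ Add(-0.00022578, Mul(-3.6761e-7, I))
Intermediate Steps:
F = Add(-3, Mul(2, I, Pow(13, Rational(1, 2)))) (F = Add(-3, Pow(Add(-14, -38), Rational(1, 2))) = Add(-3, Pow(-52, Rational(1, 2))) = Add(-3, Mul(2, I, Pow(13, Rational(1, 2)))) ≈ Add(-3.0000, Mul(7.2111, I)))
Pow(Add(Function('d')(F), -4426), -1) = Pow(Add(Add(-3, Mul(2, I, Pow(13, Rational(1, 2)))), -4426), -1) = Pow(Add(-4429, Mul(2, I, Pow(13, Rational(1, 2)))), -1)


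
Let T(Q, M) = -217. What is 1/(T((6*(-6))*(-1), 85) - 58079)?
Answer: -1/58296 ≈ -1.7154e-5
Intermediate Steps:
1/(T((6*(-6))*(-1), 85) - 58079) = 1/(-217 - 58079) = 1/(-58296) = -1/58296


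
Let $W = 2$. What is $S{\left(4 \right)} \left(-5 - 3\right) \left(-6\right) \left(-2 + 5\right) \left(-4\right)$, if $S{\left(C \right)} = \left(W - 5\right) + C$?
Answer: $-576$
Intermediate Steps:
$S{\left(C \right)} = -3 + C$ ($S{\left(C \right)} = \left(2 - 5\right) + C = -3 + C$)
$S{\left(4 \right)} \left(-5 - 3\right) \left(-6\right) \left(-2 + 5\right) \left(-4\right) = \left(-3 + 4\right) \left(-5 - 3\right) \left(-6\right) \left(-2 + 5\right) \left(-4\right) = 1 \left(\left(-8\right) \left(-6\right)\right) 3 \left(-4\right) = 1 \cdot 48 \left(-12\right) = 48 \left(-12\right) = -576$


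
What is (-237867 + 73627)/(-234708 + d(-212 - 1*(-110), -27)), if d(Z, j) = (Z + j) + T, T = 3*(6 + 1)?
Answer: 10265/14676 ≈ 0.69944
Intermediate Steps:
T = 21 (T = 3*7 = 21)
d(Z, j) = 21 + Z + j (d(Z, j) = (Z + j) + 21 = 21 + Z + j)
(-237867 + 73627)/(-234708 + d(-212 - 1*(-110), -27)) = (-237867 + 73627)/(-234708 + (21 + (-212 - 1*(-110)) - 27)) = -164240/(-234708 + (21 + (-212 + 110) - 27)) = -164240/(-234708 + (21 - 102 - 27)) = -164240/(-234708 - 108) = -164240/(-234816) = -164240*(-1/234816) = 10265/14676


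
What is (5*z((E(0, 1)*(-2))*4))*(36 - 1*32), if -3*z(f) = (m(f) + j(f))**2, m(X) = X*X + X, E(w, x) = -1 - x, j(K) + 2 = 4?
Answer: -1501520/3 ≈ -5.0051e+5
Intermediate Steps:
j(K) = 2 (j(K) = -2 + 4 = 2)
m(X) = X + X**2 (m(X) = X**2 + X = X + X**2)
z(f) = -(2 + f*(1 + f))**2/3 (z(f) = -(f*(1 + f) + 2)**2/3 = -(2 + f*(1 + f))**2/3)
(5*z((E(0, 1)*(-2))*4))*(36 - 1*32) = (5*(-(2 + (((-1 - 1*1)*(-2))*4)*(1 + ((-1 - 1*1)*(-2))*4))**2/3))*(36 - 1*32) = (5*(-(2 + (((-1 - 1)*(-2))*4)*(1 + ((-1 - 1)*(-2))*4))**2/3))*(36 - 32) = (5*(-(2 + (-2*(-2)*4)*(1 - 2*(-2)*4))**2/3))*4 = (5*(-(2 + (4*4)*(1 + 4*4))**2/3))*4 = (5*(-(2 + 16*(1 + 16))**2/3))*4 = (5*(-(2 + 16*17)**2/3))*4 = (5*(-(2 + 272)**2/3))*4 = (5*(-1/3*274**2))*4 = (5*(-1/3*75076))*4 = (5*(-75076/3))*4 = -375380/3*4 = -1501520/3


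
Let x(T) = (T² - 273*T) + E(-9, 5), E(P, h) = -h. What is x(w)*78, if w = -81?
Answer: 2236182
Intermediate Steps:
x(T) = -5 + T² - 273*T (x(T) = (T² - 273*T) - 1*5 = (T² - 273*T) - 5 = -5 + T² - 273*T)
x(w)*78 = (-5 + (-81)² - 273*(-81))*78 = (-5 + 6561 + 22113)*78 = 28669*78 = 2236182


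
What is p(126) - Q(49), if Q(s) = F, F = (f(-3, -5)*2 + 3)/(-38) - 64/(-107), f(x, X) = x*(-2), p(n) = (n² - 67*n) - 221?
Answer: 29327231/4066 ≈ 7212.8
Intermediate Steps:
p(n) = -221 + n² - 67*n
f(x, X) = -2*x
F = 827/4066 (F = (-2*(-3)*2 + 3)/(-38) - 64/(-107) = (6*2 + 3)*(-1/38) - 64*(-1/107) = (12 + 3)*(-1/38) + 64/107 = 15*(-1/38) + 64/107 = -15/38 + 64/107 = 827/4066 ≈ 0.20339)
Q(s) = 827/4066
p(126) - Q(49) = (-221 + 126² - 67*126) - 1*827/4066 = (-221 + 15876 - 8442) - 827/4066 = 7213 - 827/4066 = 29327231/4066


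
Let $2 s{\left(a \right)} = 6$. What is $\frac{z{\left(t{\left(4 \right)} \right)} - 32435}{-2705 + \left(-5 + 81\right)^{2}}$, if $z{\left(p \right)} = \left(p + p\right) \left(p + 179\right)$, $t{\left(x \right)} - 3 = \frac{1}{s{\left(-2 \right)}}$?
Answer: $- \frac{280975}{27639} \approx -10.166$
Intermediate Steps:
$s{\left(a \right)} = 3$ ($s{\left(a \right)} = \frac{1}{2} \cdot 6 = 3$)
$t{\left(x \right)} = \frac{10}{3}$ ($t{\left(x \right)} = 3 + \frac{1}{3} = \frac{10}{3}$)
$z{\left(p \right)} = 2 p \left(179 + p\right)$
$\frac{z{\left(t{\left(4 \right)} \right)} - 32435}{-2705 + \left(-5 + 81\right)^{2}} = \frac{2 \cdot \frac{10}{3} \left(179 + \frac{10}{3}\right) - 32435}{-2705 + \left(-5 + 81\right)^{2}} = \frac{2 \cdot \frac{10}{3} \cdot \frac{547}{3} - 32435}{-2705 + 76^{2}} = \frac{\frac{10940}{9} - 32435}{-2705 + 5776} = - \frac{280975}{9 \cdot 3071} = \left(- \frac{280975}{9}\right) \frac{1}{3071} = - \frac{280975}{27639}$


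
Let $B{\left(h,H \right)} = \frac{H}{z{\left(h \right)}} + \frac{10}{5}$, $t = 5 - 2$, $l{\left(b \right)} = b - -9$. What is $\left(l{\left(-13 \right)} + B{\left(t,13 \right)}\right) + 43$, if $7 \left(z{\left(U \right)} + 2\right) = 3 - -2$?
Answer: $\frac{278}{9} \approx 30.889$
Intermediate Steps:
$z{\left(U \right)} = - \frac{9}{7}$ ($z{\left(U \right)} = -2 + \frac{3 - -2}{7} = -2 + \frac{3 + 2}{7} = -2 + \frac{1}{7} \cdot 5 = -2 + \frac{5}{7} = - \frac{9}{7}$)
$l{\left(b \right)} = 9 + b$ ($l{\left(b \right)} = b + 9 = 9 + b$)
$t = 3$ ($t = 5 - 2 = 3$)
$B{\left(h,H \right)} = 2 - \frac{7 H}{9}$ ($B{\left(h,H \right)} = \frac{H}{- \frac{9}{7}} + \frac{10}{5} = H \left(- \frac{7}{9}\right) + 10 \cdot \frac{1}{5} = - \frac{7 H}{9} + 2 = 2 - \frac{7 H}{9}$)
$\left(l{\left(-13 \right)} + B{\left(t,13 \right)}\right) + 43 = \left(\left(9 - 13\right) + \left(2 - \frac{91}{9}\right)\right) + 43 = \left(-4 + \left(2 - \frac{91}{9}\right)\right) + 43 = \left(-4 - \frac{73}{9}\right) + 43 = - \frac{109}{9} + 43 = \frac{278}{9}$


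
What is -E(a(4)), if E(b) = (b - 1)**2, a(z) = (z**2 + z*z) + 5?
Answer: -1296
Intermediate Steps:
a(z) = 5 + 2*z**2 (a(z) = (z**2 + z**2) + 5 = 2*z**2 + 5 = 5 + 2*z**2)
E(b) = (-1 + b)**2
-E(a(4)) = -(-1 + (5 + 2*4**2))**2 = -(-1 + (5 + 2*16))**2 = -(-1 + (5 + 32))**2 = -(-1 + 37)**2 = -1*36**2 = -1*1296 = -1296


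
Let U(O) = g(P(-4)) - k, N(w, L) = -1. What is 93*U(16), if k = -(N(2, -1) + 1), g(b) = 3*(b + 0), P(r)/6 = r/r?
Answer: 1674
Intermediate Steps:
P(r) = 6 (P(r) = 6*(r/r) = 6*1 = 6)
g(b) = 3*b
k = 0 (k = -(-1 + 1) = -1*0 = 0)
U(O) = 18 (U(O) = 3*6 - 1*0 = 18 + 0 = 18)
93*U(16) = 93*18 = 1674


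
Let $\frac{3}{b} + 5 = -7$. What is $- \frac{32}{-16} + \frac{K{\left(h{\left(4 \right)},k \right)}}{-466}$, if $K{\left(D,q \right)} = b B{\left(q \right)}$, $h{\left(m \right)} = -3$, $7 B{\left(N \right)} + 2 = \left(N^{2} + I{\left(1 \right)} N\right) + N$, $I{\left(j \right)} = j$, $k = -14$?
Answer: $\frac{13131}{6524} \approx 2.0127$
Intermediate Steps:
$b = - \frac{1}{4}$ ($b = \frac{3}{-5 - 7} = \frac{3}{-12} = 3 \left(- \frac{1}{12}\right) = - \frac{1}{4} \approx -0.25$)
$B{\left(N \right)} = - \frac{2}{7} + \frac{N^{2}}{7} + \frac{2 N}{7}$ ($B{\left(N \right)} = - \frac{2}{7} + \frac{\left(N^{2} + 1 N\right) + N}{7} = - \frac{2}{7} + \frac{\left(N^{2} + N\right) + N}{7} = - \frac{2}{7} + \frac{\left(N + N^{2}\right) + N}{7} = - \frac{2}{7} + \frac{N^{2} + 2 N}{7} = - \frac{2}{7} + \left(\frac{N^{2}}{7} + \frac{2 N}{7}\right) = - \frac{2}{7} + \frac{N^{2}}{7} + \frac{2 N}{7}$)
$K{\left(D,q \right)} = \frac{1}{14} - \frac{q}{14} - \frac{q^{2}}{28}$ ($K{\left(D,q \right)} = - \frac{- \frac{2}{7} + \frac{q^{2}}{7} + \frac{2 q}{7}}{4} = \frac{1}{14} - \frac{q}{14} - \frac{q^{2}}{28}$)
$- \frac{32}{-16} + \frac{K{\left(h{\left(4 \right)},k \right)}}{-466} = - \frac{32}{-16} + \frac{\frac{1}{14} - -1 - \frac{\left(-14\right)^{2}}{28}}{-466} = \left(-32\right) \left(- \frac{1}{16}\right) + \left(\frac{1}{14} + 1 - 7\right) \left(- \frac{1}{466}\right) = 2 + \left(\frac{1}{14} + 1 - 7\right) \left(- \frac{1}{466}\right) = 2 - - \frac{83}{6524} = 2 + \frac{83}{6524} = \frac{13131}{6524}$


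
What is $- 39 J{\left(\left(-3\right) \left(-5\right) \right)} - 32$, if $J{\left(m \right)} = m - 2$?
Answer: $-539$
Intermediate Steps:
$J{\left(m \right)} = -2 + m$
$- 39 J{\left(\left(-3\right) \left(-5\right) \right)} - 32 = - 39 \left(-2 - -15\right) - 32 = - 39 \left(-2 + 15\right) - 32 = \left(-39\right) 13 - 32 = -507 - 32 = -539$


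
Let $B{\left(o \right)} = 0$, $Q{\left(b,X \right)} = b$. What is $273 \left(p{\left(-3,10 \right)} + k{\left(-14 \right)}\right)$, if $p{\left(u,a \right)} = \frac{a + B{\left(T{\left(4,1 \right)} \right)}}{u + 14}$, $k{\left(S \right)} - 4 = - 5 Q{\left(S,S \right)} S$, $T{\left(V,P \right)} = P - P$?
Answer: $- \frac{2928198}{11} \approx -2.662 \cdot 10^{5}$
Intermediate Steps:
$T{\left(V,P \right)} = 0$
$k{\left(S \right)} = 4 - 5 S^{2}$ ($k{\left(S \right)} = 4 + - 5 S S = 4 - 5 S^{2}$)
$p{\left(u,a \right)} = \frac{a}{14 + u}$ ($p{\left(u,a \right)} = \frac{a + 0}{u + 14} = \frac{a}{14 + u}$)
$273 \left(p{\left(-3,10 \right)} + k{\left(-14 \right)}\right) = 273 \left(\frac{10}{14 - 3} + \left(4 - 5 \left(-14\right)^{2}\right)\right) = 273 \left(\frac{10}{11} + \left(4 - 980\right)\right) = 273 \left(10 \cdot \frac{1}{11} + \left(4 - 980\right)\right) = 273 \left(\frac{10}{11} - 976\right) = 273 \left(- \frac{10726}{11}\right) = - \frac{2928198}{11}$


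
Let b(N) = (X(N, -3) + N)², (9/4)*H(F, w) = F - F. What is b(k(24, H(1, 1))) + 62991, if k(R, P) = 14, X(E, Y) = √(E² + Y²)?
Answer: 63392 + 28*√205 ≈ 63793.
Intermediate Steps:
H(F, w) = 0 (H(F, w) = 4*(F - F)/9 = (4/9)*0 = 0)
b(N) = (N + √(9 + N²))² (b(N) = (√(N² + (-3)²) + N)² = (√(N² + 9) + N)² = (√(9 + N²) + N)² = (N + √(9 + N²))²)
b(k(24, H(1, 1))) + 62991 = (14 + √(9 + 14²))² + 62991 = (14 + √(9 + 196))² + 62991 = (14 + √205)² + 62991 = 62991 + (14 + √205)²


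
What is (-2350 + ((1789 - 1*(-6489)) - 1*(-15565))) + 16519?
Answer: 38012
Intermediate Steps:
(-2350 + ((1789 - 1*(-6489)) - 1*(-15565))) + 16519 = (-2350 + ((1789 + 6489) + 15565)) + 16519 = (-2350 + (8278 + 15565)) + 16519 = (-2350 + 23843) + 16519 = 21493 + 16519 = 38012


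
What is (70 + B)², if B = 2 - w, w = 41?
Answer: 961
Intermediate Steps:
B = -39 (B = 2 - 1*41 = 2 - 41 = -39)
(70 + B)² = (70 - 39)² = 31² = 961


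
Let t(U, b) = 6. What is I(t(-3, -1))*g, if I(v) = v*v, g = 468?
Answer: 16848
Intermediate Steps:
I(v) = v²
I(t(-3, -1))*g = 6²*468 = 36*468 = 16848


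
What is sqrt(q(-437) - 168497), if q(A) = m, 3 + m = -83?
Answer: I*sqrt(168583) ≈ 410.59*I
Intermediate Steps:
m = -86 (m = -3 - 83 = -86)
q(A) = -86
sqrt(q(-437) - 168497) = sqrt(-86 - 168497) = sqrt(-168583) = I*sqrt(168583)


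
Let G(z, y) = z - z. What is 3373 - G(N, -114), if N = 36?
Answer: 3373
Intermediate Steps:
G(z, y) = 0
3373 - G(N, -114) = 3373 - 1*0 = 3373 + 0 = 3373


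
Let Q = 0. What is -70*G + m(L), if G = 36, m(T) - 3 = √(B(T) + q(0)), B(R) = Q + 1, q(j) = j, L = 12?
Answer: -2516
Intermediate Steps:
B(R) = 1 (B(R) = 0 + 1 = 1)
m(T) = 4 (m(T) = 3 + √(1 + 0) = 3 + √1 = 3 + 1 = 4)
-70*G + m(L) = -70*36 + 4 = -2520 + 4 = -2516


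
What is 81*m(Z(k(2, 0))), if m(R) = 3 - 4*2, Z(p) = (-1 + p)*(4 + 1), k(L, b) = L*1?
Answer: -405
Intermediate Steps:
k(L, b) = L
Z(p) = -5 + 5*p (Z(p) = (-1 + p)*5 = -5 + 5*p)
m(R) = -5 (m(R) = 3 - 8 = -5)
81*m(Z(k(2, 0))) = 81*(-5) = -405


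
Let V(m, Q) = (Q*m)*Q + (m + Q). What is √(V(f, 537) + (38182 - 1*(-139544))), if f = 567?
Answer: 3*√18187117 ≈ 12794.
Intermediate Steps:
V(m, Q) = Q + m + m*Q² (V(m, Q) = m*Q² + (Q + m) = Q + m + m*Q²)
√(V(f, 537) + (38182 - 1*(-139544))) = √((537 + 567 + 567*537²) + (38182 - 1*(-139544))) = √((537 + 567 + 567*288369) + (38182 + 139544)) = √((537 + 567 + 163505223) + 177726) = √(163506327 + 177726) = √163684053 = 3*√18187117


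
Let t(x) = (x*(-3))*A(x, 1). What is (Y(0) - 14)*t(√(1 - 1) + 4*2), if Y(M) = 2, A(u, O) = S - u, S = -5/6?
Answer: -2544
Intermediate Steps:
S = -⅚ (S = -5*⅙ = -⅚ ≈ -0.83333)
A(u, O) = -⅚ - u
t(x) = -3*x*(-⅚ - x) (t(x) = (x*(-3))*(-⅚ - x) = (-3*x)*(-⅚ - x) = -3*x*(-⅚ - x))
(Y(0) - 14)*t(√(1 - 1) + 4*2) = (2 - 14)*((√(1 - 1) + 4*2)*(5 + 6*(√(1 - 1) + 4*2))/2) = -6*(√0 + 8)*(5 + 6*(√0 + 8)) = -6*(0 + 8)*(5 + 6*(0 + 8)) = -6*8*(5 + 6*8) = -6*8*(5 + 48) = -6*8*53 = -12*212 = -2544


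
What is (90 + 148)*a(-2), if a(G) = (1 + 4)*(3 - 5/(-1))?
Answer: 9520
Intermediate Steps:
a(G) = 40 (a(G) = 5*(3 - 5*(-1)) = 5*(3 + 5) = 5*8 = 40)
(90 + 148)*a(-2) = (90 + 148)*40 = 238*40 = 9520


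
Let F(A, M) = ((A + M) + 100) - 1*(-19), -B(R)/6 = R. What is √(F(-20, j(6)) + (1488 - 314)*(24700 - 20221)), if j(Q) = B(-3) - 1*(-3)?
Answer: 3*√584274 ≈ 2293.1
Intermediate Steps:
B(R) = -6*R
j(Q) = 21 (j(Q) = -6*(-3) - 1*(-3) = 18 + 3 = 21)
F(A, M) = 119 + A + M (F(A, M) = (100 + A + M) + 19 = 119 + A + M)
√(F(-20, j(6)) + (1488 - 314)*(24700 - 20221)) = √((119 - 20 + 21) + (1488 - 314)*(24700 - 20221)) = √(120 + 1174*4479) = √(120 + 5258346) = √5258466 = 3*√584274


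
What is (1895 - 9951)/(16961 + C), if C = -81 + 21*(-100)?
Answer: -2014/3695 ≈ -0.54506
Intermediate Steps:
C = -2181 (C = -81 - 2100 = -2181)
(1895 - 9951)/(16961 + C) = (1895 - 9951)/(16961 - 2181) = -8056/14780 = -8056*1/14780 = -2014/3695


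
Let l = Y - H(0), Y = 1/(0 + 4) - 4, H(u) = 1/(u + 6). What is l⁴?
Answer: 4879681/20736 ≈ 235.32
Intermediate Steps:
H(u) = 1/(6 + u)
Y = -15/4 (Y = 1/4 - 4 = ¼ - 4 = -15/4 ≈ -3.7500)
l = -47/12 (l = -15/4 - 1/(6 + 0) = -15/4 - 1/6 = -15/4 - 1*⅙ = -15/4 - ⅙ = -47/12 ≈ -3.9167)
l⁴ = (-47/12)⁴ = 4879681/20736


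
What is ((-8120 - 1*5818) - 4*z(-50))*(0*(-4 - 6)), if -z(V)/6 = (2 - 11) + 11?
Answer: 0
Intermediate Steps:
z(V) = -12 (z(V) = -6*((2 - 11) + 11) = -6*(-9 + 11) = -6*2 = -12)
((-8120 - 1*5818) - 4*z(-50))*(0*(-4 - 6)) = ((-8120 - 1*5818) - 4*(-12))*(0*(-4 - 6)) = ((-8120 - 5818) + 48)*(0*(-10)) = (-13938 + 48)*0 = -13890*0 = 0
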